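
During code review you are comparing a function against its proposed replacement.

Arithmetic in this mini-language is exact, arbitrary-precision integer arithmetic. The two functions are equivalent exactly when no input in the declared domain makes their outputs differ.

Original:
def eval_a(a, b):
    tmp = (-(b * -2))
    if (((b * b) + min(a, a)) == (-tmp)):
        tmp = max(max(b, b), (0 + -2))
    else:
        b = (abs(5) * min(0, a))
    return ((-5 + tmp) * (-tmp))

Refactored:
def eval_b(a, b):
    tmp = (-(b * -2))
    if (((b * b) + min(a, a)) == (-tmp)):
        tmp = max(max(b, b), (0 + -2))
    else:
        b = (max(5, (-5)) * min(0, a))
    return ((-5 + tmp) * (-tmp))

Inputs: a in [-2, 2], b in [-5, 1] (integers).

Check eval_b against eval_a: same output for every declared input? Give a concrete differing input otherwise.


Reading the diff, among the changes: constant usage differs, plus min/max/abs usage differs.
Spot check at a=2, b=1 — eval_a: tmp=2, then (((b * b) + min(a, a)) == (-tmp)) is false, then b=0, then returns 6. eval_b: tmp=2, then (((b * b) + min(a, a)) == (-tmp)) is false, then b=0, then returns 6. Both give 6.
Across all 35 domain points the two functions coincide.
verdict: equivalent


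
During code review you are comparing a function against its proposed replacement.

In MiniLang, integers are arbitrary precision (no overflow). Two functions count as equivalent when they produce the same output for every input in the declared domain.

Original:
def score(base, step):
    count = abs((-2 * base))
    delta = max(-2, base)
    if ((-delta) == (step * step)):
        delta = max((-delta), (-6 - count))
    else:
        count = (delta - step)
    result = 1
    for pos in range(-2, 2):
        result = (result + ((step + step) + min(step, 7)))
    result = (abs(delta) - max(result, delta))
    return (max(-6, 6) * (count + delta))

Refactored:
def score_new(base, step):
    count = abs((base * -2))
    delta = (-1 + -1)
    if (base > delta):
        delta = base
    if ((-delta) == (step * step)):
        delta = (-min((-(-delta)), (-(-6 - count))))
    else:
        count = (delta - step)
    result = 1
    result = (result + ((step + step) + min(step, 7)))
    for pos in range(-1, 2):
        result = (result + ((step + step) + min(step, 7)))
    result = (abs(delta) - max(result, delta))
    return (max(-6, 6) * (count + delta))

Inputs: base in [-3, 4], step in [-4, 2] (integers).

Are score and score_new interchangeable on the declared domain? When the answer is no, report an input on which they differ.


Side by side, the visible changes include: loop structure differs, plus arithmetic usage differs, plus statement counts differ, plus min/max/abs usage differs, plus constant usage differs, plus branching structure differs, plus comparison usage differs.
Spot check at base=-1, step=-4 — score: count = 2; delta = -1; ((-delta) == (step * step)) -> false; count = 3; result = 1; [pos=-2]; result = -11; [pos=-1]; result = -23; [pos=0]; result = -35; [pos=1]; result = -47; result = 2; return 12. score_new: count = 2; delta = -2; (base > delta) -> true; delta = -1; ((-delta) == (step * step)) -> false; count = 3; result = 1; result = -11; [pos=-1]; result = -23; [pos=0]; result = -35; [pos=1]; result = -47; result = 2; return 12. Both give 12.
Across all 56 domain points the two functions coincide.
verdict: equivalent


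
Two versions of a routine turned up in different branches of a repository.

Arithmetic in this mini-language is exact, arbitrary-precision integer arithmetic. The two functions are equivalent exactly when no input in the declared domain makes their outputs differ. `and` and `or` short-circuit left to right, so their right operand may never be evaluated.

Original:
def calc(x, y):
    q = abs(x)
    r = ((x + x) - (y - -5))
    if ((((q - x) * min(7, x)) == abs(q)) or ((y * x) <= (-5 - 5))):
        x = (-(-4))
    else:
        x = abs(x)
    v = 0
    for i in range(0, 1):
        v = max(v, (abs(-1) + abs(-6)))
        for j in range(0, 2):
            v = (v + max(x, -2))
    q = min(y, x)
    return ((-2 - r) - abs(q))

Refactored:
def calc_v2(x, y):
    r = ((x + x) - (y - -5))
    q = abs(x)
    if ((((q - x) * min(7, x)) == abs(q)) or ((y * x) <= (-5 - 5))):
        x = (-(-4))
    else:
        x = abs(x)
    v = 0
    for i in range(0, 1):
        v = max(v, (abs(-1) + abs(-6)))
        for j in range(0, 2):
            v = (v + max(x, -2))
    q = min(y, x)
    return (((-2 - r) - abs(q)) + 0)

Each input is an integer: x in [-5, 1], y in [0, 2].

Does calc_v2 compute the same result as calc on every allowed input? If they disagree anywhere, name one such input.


The two versions differ — the changes include arithmetic usage differs; constant usage differs.
As a probe, take x=0, y=2: calc runs q=0, then r=-7, then ((((q - x) * min(7, x)) == abs(q)) or ((y * x) <= (-5 - 5))) is true, then x=4, then v=0, then (i=0), then v=7, then (j=0), then v=11, then (j=1), then v=15, then q=2, then returns 3; calc_v2 runs r=-7, then q=0, then ((((q - x) * min(7, x)) == abs(q)) or ((y * x) <= (-5 - 5))) is true, then x=4, then v=0, then (i=0), then v=7, then (j=0), then v=11, then (j=1), then v=15, then q=2, then returns 3; both end at 3.
An exhaustive pass over the 21 declared inputs shows identical outputs.
verdict: equivalent


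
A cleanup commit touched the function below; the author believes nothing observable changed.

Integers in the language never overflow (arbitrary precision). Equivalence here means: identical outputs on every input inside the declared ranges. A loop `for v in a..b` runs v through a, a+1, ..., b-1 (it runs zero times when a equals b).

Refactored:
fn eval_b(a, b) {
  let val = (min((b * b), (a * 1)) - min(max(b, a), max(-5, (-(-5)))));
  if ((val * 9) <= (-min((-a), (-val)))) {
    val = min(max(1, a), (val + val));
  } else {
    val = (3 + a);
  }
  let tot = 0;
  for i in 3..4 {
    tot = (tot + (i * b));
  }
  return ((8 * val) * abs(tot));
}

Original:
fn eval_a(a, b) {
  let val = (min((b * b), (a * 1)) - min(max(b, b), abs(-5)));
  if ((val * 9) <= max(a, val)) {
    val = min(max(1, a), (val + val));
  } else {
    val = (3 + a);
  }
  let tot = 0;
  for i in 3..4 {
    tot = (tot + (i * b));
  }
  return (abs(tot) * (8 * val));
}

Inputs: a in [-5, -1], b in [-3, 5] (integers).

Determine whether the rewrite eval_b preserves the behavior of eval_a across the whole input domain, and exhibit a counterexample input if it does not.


a=-2, b=-3 yields 72 from eval_a but 0 from eval_b.
verdict: not equivalent; witness: a=-2, b=-3


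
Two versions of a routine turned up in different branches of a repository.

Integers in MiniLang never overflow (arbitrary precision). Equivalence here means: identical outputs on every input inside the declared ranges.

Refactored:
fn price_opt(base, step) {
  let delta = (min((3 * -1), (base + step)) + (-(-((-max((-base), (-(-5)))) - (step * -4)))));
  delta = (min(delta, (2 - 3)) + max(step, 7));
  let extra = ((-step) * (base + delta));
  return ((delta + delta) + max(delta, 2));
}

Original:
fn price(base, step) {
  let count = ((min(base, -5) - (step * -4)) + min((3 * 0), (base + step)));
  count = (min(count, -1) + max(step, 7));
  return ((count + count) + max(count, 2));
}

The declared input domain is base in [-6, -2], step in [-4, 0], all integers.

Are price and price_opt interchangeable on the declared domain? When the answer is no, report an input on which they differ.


There is a counterexample at base=-2, step=0: 2 on one side, 0 on the other.
price: count=-7, then count=0, then returns 2
price_opt: delta=-8, then delta=-1, then extra=0, then returns 0
verdict: not equivalent; witness: base=-2, step=0


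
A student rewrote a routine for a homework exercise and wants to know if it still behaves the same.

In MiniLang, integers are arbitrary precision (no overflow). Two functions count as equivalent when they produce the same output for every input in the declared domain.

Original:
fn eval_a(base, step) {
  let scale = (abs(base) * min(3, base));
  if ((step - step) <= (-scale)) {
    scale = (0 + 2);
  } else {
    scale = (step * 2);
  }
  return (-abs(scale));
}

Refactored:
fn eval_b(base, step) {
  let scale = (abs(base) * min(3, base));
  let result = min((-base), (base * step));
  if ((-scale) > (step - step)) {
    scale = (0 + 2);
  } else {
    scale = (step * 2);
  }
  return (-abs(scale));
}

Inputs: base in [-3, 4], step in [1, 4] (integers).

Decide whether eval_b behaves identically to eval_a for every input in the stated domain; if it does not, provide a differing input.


Evaluate both at base=0, step=2.
eval_a: scale becomes 0; next ((step - step) <= (-scale)) evaluates to true; next scale becomes 2; next final value -2
eval_b: scale becomes 0; next result becomes 0; next ((-scale) > (step - step)) evaluates to false; next scale becomes 4; next final value -4
-2 against -4: the behavior changed.
verdict: not equivalent; witness: base=0, step=2


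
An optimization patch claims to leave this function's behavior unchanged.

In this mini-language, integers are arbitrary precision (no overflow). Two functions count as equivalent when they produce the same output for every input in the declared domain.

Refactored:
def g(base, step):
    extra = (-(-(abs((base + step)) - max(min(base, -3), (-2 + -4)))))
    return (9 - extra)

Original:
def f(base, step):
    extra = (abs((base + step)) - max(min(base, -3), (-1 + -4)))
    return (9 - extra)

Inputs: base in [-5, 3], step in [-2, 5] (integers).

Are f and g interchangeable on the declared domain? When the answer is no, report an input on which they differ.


Equivalent. The suspicious edit (`-1` became `-2`) never changes the result for any input inside the declared domain.
Sweeping the whole domain (72 inputs) finds no disagreement.
Tracing base=1, step=4: f: extra := 8 | result 1 | g: extra := 8 | result 1 — matching result 1.
verdict: equivalent


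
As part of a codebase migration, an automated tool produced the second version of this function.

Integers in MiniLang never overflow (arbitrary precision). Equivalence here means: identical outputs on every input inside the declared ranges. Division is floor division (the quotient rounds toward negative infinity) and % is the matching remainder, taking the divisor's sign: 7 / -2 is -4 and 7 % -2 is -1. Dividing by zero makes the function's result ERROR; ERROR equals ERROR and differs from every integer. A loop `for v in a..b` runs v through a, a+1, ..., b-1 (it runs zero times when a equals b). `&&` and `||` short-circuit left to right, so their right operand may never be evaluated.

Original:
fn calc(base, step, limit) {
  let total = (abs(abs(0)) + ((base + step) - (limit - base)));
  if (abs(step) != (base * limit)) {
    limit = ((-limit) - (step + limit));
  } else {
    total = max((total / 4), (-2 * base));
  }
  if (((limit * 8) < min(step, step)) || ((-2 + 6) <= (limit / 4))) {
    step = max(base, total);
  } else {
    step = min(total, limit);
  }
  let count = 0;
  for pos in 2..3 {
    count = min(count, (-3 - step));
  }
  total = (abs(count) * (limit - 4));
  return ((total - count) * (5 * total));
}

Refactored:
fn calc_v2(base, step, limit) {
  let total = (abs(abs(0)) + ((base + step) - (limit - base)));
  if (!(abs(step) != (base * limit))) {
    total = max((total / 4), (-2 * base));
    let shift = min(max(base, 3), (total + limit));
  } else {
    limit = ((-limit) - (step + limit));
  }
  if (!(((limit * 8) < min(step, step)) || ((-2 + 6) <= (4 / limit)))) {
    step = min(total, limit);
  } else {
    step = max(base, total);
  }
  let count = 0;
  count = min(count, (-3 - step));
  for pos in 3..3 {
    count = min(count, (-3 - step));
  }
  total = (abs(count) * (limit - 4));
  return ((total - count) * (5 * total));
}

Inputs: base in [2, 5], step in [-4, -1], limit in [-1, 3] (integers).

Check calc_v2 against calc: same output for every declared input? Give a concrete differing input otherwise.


These are not equivalent — on base=2, step=-3, limit=1 the outputs split (270 vs 750).
calc: total = 0; (abs(step) != (base * limit)) -> true; limit = 1; (((limit * 8) < min(step, step)) || ((-2 + 6) <= (limit / 4))) -> false; step = 0; count = 0; [pos=2]; count = -3; total = -9; return 270
calc_v2: total = 0; (!(abs(step) != (base * limit))) -> false; limit = 1; (!(((limit * 8) < min(step, step)) || ((-2 + 6) <= (4 / limit)))) -> false; step = 2; count = 0; count = -5; the pos loop: no iterations; total = -15; return 750
verdict: not equivalent; witness: base=2, step=-3, limit=1


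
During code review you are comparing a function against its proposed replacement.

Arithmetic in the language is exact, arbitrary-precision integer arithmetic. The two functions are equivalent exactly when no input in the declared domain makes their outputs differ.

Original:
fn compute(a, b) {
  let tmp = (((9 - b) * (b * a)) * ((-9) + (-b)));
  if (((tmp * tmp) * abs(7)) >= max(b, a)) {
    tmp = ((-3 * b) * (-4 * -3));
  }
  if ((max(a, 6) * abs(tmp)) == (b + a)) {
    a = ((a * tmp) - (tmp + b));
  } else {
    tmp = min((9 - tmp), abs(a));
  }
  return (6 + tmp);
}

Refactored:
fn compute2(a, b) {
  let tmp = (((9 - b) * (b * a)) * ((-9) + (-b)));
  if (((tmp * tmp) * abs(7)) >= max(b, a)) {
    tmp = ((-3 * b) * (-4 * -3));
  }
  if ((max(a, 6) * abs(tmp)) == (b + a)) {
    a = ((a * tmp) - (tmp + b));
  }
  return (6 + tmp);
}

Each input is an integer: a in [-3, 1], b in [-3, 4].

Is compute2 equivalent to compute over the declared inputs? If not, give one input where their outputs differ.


There is a counterexample at a=-3, b=-3: -93 on one side, 114 on the other.
compute: tmp=-648, then (((tmp * tmp) * abs(7)) >= max(b, a)) is true, then tmp=108, then ((max(a, 6) * abs(tmp)) == (b + a)) is false, then tmp=-99, then returns -93
compute2: tmp=-648, then (((tmp * tmp) * abs(7)) >= max(b, a)) is true, then tmp=108, then ((max(a, 6) * abs(tmp)) == (b + a)) is false, then returns 114
verdict: not equivalent; witness: a=-3, b=-3


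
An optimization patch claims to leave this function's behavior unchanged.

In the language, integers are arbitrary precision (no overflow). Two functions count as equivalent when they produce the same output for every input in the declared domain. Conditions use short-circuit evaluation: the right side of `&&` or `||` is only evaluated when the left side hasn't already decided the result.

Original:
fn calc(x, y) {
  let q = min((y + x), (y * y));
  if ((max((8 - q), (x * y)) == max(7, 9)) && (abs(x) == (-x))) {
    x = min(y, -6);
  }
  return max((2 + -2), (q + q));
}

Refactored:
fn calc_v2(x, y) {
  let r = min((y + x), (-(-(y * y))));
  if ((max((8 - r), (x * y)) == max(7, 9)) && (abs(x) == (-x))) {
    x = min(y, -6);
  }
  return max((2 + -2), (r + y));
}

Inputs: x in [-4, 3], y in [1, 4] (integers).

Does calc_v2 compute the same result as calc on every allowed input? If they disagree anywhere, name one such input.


Not equivalent: x=-4, y=3 separates them (0 vs 2).
calc: q becomes -1; next ((max((8 - q), (x * y)) == max(7, 9)) && (abs(x) == (-x))) evaluates to true; next x becomes -6; next final value 0
calc_v2: r becomes -1; next ((max((8 - r), (x * y)) == max(7, 9)) && (abs(x) == (-x))) evaluates to true; next x becomes -6; next final value 2
verdict: not equivalent; witness: x=-4, y=3


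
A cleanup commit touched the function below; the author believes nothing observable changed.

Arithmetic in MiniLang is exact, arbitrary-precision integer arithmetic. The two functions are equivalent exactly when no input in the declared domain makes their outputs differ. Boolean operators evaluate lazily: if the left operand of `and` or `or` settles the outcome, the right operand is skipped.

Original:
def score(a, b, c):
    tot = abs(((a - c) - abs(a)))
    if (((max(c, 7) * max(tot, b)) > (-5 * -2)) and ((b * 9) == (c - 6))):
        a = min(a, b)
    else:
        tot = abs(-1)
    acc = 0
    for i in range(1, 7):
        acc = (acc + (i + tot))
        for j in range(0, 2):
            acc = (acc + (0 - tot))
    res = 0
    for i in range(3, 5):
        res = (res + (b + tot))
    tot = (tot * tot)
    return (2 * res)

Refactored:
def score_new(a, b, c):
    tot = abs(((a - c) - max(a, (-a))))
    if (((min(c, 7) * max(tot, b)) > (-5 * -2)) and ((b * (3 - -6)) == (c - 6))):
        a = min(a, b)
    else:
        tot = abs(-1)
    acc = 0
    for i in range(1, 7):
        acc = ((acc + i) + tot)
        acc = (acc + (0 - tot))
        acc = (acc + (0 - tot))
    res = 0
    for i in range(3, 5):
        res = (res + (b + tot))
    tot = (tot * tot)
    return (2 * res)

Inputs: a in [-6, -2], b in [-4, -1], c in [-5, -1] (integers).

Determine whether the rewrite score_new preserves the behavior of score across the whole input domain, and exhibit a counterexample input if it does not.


Evaluate both at a=-6, b=-1, c=-3.
score: tot = 9; (((max(c, 7) * max(tot, b)) > (-5 * -2)) and ((b * 9) == (c - 6))) -> true; a = -6; acc = 0; [i=1]; acc = 10; [j=0]; acc = 1; [j=1]; acc = -8; [i=2]; acc = 3; [j=0]; acc = -6; [j=1]; acc = -15; [i=3]; acc = -3; [j=0]; acc = -12; [j=1]; acc = -21; [i=4]; acc = -8; [j=0]; acc = -17; [j=1]; acc = -26; [i=5]; acc = -12; [j=0]; acc = -21; [j=1]; acc = -30; [i=6]; acc = -15; [j=0]; acc = -24; [j=1]; acc = -33; res = 0; [i=3]; res = 8; [i=4]; res = 16; tot = 81; return 32
score_new: tot = 9; (((min(c, 7) * max(tot, b)) > (-5 * -2)) and ((b * (3 - -6)) == (c - 6))) -> false; tot = 1; acc = 0; [i=1]; acc = 2; acc = 1; acc = 0; [i=2]; acc = 3; acc = 2; acc = 1; [i=3]; acc = 5; acc = 4; acc = 3; [i=4]; acc = 8; acc = 7; acc = 6; [i=5]; acc = 12; acc = 11; acc = 10; [i=6]; acc = 17; acc = 16; acc = 15; res = 0; [i=3]; res = 0; [i=4]; res = 0; tot = 1; return 0
32 against 0: the behavior changed.
verdict: not equivalent; witness: a=-6, b=-1, c=-3


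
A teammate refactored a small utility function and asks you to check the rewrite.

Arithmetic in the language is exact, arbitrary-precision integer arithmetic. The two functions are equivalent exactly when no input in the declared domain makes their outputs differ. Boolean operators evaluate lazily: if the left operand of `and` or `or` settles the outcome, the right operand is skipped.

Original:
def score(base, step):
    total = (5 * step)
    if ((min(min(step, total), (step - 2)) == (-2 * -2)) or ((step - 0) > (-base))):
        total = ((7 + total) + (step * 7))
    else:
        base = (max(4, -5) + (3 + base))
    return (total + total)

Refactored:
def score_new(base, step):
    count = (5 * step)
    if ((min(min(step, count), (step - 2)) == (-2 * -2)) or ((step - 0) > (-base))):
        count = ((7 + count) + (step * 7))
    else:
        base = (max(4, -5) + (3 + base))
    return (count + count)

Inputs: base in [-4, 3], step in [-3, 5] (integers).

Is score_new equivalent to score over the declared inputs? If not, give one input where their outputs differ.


Reading the diff, among the changes: local variable names differ.
Spot check at base=-3, step=4 — score: total = 20; ((min(min(step, total), (step - 2)) == (-2 * -2)) or ((step - 0) > (-base))) -> true; total = 55; return 110. score_new: count = 20; ((min(min(step, count), (step - 2)) == (-2 * -2)) or ((step - 0) > (-base))) -> true; count = 55; return 110. Both give 110.
Checked all 72 inputs in the declared domain: the outputs agree on every one.
verdict: equivalent


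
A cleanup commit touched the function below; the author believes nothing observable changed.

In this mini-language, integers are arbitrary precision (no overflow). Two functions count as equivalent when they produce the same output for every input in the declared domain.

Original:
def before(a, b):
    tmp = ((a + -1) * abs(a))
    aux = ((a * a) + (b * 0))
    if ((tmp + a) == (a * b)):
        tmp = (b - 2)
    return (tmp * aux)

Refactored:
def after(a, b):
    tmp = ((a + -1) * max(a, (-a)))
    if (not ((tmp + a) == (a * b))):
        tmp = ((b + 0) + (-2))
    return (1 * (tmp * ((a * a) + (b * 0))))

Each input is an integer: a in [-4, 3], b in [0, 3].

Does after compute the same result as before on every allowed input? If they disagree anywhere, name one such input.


Run the pair on a=-4, b=0.
before: tmp=-20, then aux=16, then ((tmp + a) == (a * b)) is false, then returns -320
after: tmp=-20, then (not ((tmp + a) == (a * b))) is true, then tmp=-2, then returns -32
-320 against -32: the behavior changed.
verdict: not equivalent; witness: a=-4, b=0


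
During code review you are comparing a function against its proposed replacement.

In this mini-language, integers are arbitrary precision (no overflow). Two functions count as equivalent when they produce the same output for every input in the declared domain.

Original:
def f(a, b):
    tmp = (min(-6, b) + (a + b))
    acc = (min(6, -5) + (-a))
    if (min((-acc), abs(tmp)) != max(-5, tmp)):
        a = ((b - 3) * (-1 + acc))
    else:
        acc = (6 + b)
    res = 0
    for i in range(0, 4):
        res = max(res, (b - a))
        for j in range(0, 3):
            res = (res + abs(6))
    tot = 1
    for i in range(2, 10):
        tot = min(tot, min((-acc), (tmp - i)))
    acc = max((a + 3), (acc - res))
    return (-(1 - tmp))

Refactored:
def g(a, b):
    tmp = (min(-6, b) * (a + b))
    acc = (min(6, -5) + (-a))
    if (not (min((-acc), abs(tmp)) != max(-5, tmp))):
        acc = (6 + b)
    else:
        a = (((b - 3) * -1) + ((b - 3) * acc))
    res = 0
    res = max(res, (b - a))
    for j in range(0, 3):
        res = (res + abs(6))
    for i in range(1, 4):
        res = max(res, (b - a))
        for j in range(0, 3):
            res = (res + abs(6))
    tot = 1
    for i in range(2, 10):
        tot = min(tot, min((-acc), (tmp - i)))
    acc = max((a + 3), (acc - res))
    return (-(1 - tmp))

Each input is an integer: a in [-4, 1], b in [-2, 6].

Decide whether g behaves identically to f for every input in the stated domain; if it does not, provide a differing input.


Not equivalent: a=-4, b=-2 separates them (-13 vs 35).
f: tmp = -12; acc = -1; (min((-acc), abs(tmp)) != max(-5, tmp)) -> true; a = 10; res = 0; [i=0]; res = 0; [j=0]; res = 6; [j=1]; res = 12; [j=2]; res = 18; [i=1]; res = 18; [j=0]; res = 24; [j=1]; res = 30; [j=2]; res = 36; [i=2]; res = 36; [j=0]; res = 42; [j=1]; res = 48; [j=2]; res = 54; [i=3]; res = 54; [j=0]; res = 60; [j=1]; res = 66; [j=2]; res = 72; tot = 1; [i=2]; tot = -14; [i=3]; tot = -15; [i=4]; tot = -16; [i=5]; tot = -17; [i=6]; tot = -18; [i=7]; tot = -19; [i=8]; tot = -20; [i=9]; tot = -21; acc = 13; return -13
g: tmp = 36; acc = -1; (not (min((-acc), abs(tmp)) != max(-5, tmp))) -> false; a = 10; res = 0; res = 0; [j=0]; res = 6; [j=1]; res = 12; [j=2]; res = 18; [i=1]; res = 18; [j=0]; res = 24; [j=1]; res = 30; [j=2]; res = 36; [i=2]; res = 36; [j=0]; res = 42; [j=1]; res = 48; [j=2]; res = 54; [i=3]; res = 54; [j=0]; res = 60; [j=1]; res = 66; [j=2]; res = 72; tot = 1; [i=2]; tot = 1; [i=3]; tot = 1; [i=4]; tot = 1; [i=5]; tot = 1; [i=6]; tot = 1; [i=7]; tot = 1; [i=8]; tot = 1; [i=9]; tot = 1; acc = 13; return 35
verdict: not equivalent; witness: a=-4, b=-2


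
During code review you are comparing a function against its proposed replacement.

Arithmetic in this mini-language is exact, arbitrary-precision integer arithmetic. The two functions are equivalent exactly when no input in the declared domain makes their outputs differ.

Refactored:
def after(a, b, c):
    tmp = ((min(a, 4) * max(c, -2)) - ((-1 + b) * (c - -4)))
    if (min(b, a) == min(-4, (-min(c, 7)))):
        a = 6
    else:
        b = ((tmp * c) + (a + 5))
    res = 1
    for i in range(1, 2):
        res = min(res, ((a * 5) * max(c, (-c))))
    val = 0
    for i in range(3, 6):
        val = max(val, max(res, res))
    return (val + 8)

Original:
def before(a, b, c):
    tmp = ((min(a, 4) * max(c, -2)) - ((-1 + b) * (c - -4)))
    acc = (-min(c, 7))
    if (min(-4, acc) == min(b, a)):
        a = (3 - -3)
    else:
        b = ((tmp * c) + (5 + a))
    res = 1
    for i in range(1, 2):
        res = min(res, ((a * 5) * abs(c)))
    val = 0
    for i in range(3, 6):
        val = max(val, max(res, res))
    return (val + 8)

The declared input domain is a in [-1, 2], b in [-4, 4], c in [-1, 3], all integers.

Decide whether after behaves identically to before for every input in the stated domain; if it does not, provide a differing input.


This is a faithful refactor — statement counts differ, arithmetic usage differs, min/max/abs usage differs, constant usage differs, local variable names differ, but the computed results match everywhere.
As a probe, take a=-1, b=2, c=1: before runs tmp becomes -6; next acc becomes -1; next (min(-4, acc) == min(b, a)) evaluates to false; next b becomes -2; next res becomes 1; next at i=1:; next res becomes -5; next val becomes 0; next at i=3:; next val becomes 0; next at i=4:; next val becomes 0; next at i=5:; next val becomes 0; next final value 8; after runs tmp becomes -6; next (min(b, a) == min(-4, (-min(c, 7)))) evaluates to false; next b becomes -2; next res becomes 1; next at i=1:; next res becomes -5; next val becomes 0; next at i=3:; next val becomes 0; next at i=4:; next val becomes 0; next at i=5:; next val becomes 0; next final value 8; both end at 8.
Checked all 180 inputs in the declared domain: the outputs agree on every one.
verdict: equivalent


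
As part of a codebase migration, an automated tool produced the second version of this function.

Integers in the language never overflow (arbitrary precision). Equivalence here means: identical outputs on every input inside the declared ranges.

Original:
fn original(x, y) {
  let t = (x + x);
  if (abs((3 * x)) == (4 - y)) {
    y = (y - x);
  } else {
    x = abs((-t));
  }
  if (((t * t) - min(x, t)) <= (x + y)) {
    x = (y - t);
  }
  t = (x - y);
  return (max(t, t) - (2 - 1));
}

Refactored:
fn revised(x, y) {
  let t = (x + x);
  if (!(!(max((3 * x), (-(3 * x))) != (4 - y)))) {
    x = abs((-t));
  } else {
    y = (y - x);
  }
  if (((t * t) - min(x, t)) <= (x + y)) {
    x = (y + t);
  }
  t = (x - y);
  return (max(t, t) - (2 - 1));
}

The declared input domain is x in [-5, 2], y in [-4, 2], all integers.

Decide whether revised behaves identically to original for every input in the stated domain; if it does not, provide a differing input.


Try x=1, y=0.
original: t = 2; (abs((3 * x)) == (4 - y)) -> false; x = 2; (((t * t) - min(x, t)) <= (x + y)) -> true; x = -2; t = -2; return -3
revised: t = 2; (!(!(max((3 * x), (-(3 * x))) != (4 - y)))) -> true; x = 2; (((t * t) - min(x, t)) <= (x + y)) -> true; x = 2; t = 2; return 1
-3 != 1, so the rewrite changes behavior.
verdict: not equivalent; witness: x=1, y=0


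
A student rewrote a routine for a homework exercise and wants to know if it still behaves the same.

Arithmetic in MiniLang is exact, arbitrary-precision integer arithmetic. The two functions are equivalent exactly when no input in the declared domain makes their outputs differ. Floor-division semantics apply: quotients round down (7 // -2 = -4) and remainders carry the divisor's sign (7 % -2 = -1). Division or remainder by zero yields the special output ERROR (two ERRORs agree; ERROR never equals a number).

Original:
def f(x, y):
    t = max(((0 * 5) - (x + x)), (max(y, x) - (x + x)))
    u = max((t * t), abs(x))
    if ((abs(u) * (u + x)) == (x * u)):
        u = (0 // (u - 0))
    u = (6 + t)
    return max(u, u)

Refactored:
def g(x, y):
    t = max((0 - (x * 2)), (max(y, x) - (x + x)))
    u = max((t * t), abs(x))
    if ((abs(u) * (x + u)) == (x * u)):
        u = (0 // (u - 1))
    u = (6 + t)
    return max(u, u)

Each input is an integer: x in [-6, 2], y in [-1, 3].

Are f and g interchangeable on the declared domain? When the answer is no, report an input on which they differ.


The rewrite breaks on x=0, y=-1, where the results are ERROR and 6.
f: t := 0 | u := 0 | ((abs(u) * (u + x)) == (x * u)): true | divide-by-zero, output ERROR
g: t := 0 | u := 0 | ((abs(u) * (x + u)) == (x * u)): true | u := 0 | u := 6 | result 6
verdict: not equivalent; witness: x=0, y=-1


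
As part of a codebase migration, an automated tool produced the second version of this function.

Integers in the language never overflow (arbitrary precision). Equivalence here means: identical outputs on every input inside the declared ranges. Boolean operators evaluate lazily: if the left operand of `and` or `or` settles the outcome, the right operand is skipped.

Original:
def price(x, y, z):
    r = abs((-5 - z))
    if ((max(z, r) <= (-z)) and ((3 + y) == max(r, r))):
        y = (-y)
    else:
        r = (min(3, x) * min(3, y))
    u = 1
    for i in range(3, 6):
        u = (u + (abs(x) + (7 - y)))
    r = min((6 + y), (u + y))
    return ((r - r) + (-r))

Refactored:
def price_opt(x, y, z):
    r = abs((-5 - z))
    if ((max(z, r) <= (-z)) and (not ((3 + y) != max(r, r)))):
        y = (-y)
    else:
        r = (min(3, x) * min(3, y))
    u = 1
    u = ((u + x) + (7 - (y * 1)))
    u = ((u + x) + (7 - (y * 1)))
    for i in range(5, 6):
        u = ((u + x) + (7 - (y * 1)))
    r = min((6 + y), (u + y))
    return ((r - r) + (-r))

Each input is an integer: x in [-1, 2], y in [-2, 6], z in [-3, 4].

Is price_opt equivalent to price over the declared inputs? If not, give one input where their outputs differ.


There is a counterexample at x=-1, y=5, z=-3: -11 on one side, -9 on the other.
price: r := 2 | ((max(z, r) <= (-z)) and ((3 + y) == max(r, r))): false | r := -3 | u := 1 | iter i=3: | u := 4 | iter i=4: | u := 7 | iter i=5: | u := 10 | r := 11 | result -11
price_opt: r := 2 | ((max(z, r) <= (-z)) and (not ((3 + y) != max(r, r)))): false | r := -3 | u := 1 | u := 2 | u := 3 | iter i=5: | u := 4 | r := 9 | result -9
verdict: not equivalent; witness: x=-1, y=5, z=-3


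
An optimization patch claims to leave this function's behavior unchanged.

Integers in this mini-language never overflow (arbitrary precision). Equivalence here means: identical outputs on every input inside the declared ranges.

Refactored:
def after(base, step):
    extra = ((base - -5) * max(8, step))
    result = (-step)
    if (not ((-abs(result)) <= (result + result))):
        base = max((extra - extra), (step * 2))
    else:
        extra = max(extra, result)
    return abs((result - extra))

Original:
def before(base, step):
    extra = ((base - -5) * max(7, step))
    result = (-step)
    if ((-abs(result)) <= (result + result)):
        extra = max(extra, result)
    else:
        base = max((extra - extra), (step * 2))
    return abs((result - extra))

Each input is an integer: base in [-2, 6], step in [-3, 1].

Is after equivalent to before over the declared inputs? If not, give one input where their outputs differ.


Not equivalent: base=-2, step=-3 separates them (18 vs 21).
before: extra = 21; result = 3; ((-abs(result)) <= (result + result)) -> true; extra = 21; return 18
after: extra = 24; result = 3; (not ((-abs(result)) <= (result + result))) -> false; extra = 24; return 21
verdict: not equivalent; witness: base=-2, step=-3


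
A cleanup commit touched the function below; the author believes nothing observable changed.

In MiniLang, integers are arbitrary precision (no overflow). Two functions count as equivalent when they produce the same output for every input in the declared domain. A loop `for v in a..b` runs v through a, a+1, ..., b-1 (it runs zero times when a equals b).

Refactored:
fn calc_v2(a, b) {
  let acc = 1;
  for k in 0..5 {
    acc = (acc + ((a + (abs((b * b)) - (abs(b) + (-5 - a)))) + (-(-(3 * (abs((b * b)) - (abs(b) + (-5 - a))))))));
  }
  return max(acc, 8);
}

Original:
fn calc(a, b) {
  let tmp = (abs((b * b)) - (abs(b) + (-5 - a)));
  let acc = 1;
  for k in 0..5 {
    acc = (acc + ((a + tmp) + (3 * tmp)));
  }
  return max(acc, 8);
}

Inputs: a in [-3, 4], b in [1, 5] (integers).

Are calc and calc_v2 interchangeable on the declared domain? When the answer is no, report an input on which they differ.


The two are interchangeable: arithmetic usage differs; local variable names differ; constant usage differs; min/max/abs usage differs; statement counts differ, and every declared input agrees.
Spot check at a=3, b=5 — calc: tmp=28, then acc=1, then (k=0), then acc=116, then (k=1), then acc=231, then (k=2), then acc=346, then (k=3), then acc=461, then (k=4), then acc=576, then returns 576. calc_v2: acc=1, then (k=0), then acc=116, then (k=1), then acc=231, then (k=2), then acc=346, then (k=3), then acc=461, then (k=4), then acc=576, then returns 576. Both give 576.
Checked all 40 inputs in the declared domain: the outputs agree on every one.
verdict: equivalent


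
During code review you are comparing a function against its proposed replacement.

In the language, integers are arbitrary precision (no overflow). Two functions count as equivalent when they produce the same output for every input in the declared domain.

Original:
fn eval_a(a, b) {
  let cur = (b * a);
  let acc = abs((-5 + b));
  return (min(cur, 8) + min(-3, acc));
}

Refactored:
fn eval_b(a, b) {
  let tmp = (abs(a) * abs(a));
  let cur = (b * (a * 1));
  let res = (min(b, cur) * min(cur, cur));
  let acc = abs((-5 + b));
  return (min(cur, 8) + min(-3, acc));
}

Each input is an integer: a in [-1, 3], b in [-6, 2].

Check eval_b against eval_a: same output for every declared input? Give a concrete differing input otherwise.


This is a faithful refactor — statement counts differ, local variable names differ, arithmetic usage differs, min/max/abs usage differs, constant usage differs, but the computed results match everywhere.
Tracing a=3, b=-3: eval_a: cur := -9 | acc := 8 | result -12 | eval_b: tmp := 9 | cur := -9 | res := 81 | acc := 8 | result -12 — matching result -12.
Sweeping the whole domain (45 inputs) finds no disagreement.
verdict: equivalent


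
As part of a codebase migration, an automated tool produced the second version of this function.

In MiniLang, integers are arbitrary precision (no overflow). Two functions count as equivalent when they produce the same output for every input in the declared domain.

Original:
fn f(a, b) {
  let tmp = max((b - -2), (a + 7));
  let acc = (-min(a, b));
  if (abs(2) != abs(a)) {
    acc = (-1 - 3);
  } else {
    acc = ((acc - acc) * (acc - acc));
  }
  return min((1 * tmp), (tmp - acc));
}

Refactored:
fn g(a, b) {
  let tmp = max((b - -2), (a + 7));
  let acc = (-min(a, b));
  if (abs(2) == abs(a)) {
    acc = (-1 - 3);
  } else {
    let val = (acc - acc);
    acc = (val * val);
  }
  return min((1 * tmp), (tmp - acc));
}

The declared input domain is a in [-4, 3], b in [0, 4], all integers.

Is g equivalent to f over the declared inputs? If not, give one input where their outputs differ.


Although `(abs(2) != abs(a))` became `(abs(2) == abs(a))`, no input in the stated domain can expose it.
Spot check at a=-3, b=3 — f: tmp = 5; acc = 3; (abs(2) != abs(a)) -> true; acc = -4; return 5. g: tmp = 5; acc = 3; (abs(2) == abs(a)) -> false; val = 0; acc = 0; return 5. Both give 5.
Across all 40 domain points the two functions coincide.
verdict: equivalent


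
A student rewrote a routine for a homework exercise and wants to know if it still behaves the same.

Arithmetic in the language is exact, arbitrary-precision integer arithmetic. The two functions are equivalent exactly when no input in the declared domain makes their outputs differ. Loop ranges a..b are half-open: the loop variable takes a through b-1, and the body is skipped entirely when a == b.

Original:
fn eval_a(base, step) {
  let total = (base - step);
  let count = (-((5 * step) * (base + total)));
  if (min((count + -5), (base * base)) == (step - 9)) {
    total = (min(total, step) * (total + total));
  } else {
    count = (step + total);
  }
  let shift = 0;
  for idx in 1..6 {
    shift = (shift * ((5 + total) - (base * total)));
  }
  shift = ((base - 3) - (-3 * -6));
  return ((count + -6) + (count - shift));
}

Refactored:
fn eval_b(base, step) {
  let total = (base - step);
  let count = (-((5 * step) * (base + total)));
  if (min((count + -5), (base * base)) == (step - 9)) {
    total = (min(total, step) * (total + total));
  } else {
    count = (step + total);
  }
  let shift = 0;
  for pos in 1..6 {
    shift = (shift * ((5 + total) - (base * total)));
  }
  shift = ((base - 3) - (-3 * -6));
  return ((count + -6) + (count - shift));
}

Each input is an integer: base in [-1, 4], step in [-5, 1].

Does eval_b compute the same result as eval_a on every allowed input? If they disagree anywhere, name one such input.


Although local variable names differ, 42/42 inputs agree.
verdict: equivalent


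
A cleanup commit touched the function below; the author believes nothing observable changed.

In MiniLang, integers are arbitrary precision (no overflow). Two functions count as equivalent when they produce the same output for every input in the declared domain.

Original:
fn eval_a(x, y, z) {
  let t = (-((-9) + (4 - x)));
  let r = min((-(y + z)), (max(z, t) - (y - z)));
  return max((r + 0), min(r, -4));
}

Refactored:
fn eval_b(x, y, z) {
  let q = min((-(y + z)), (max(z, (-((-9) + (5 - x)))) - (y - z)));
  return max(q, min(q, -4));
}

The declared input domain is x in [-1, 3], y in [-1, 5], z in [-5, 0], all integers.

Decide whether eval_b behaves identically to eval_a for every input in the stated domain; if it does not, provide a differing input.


The rewrite breaks on x=-1, y=-1, z=-5, where the results are 0 and -1.
eval_a: t becomes 4; next r becomes 0; next final value 0
eval_b: q becomes -1; next final value -1
verdict: not equivalent; witness: x=-1, y=-1, z=-5


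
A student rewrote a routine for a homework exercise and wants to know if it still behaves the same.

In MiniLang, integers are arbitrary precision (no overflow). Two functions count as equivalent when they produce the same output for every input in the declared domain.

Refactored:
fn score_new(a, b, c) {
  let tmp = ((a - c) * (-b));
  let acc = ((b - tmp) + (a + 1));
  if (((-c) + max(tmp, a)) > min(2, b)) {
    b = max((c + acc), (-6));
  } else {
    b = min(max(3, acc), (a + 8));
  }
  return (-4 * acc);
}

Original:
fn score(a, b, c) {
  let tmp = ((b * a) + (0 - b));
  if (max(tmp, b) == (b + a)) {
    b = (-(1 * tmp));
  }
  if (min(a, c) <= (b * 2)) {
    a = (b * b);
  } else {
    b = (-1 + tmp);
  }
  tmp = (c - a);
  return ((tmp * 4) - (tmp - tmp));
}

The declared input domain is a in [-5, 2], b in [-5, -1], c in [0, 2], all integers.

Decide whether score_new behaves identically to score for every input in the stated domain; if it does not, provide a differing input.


Run the pair on a=-5, b=-5, c=0.
score: tmp becomes 30; next (max(tmp, b) == (b + a)) evaluates to false; next (min(a, c) <= (b * 2)) evaluates to false; next b becomes 29; next tmp becomes 5; next final value 20
score_new: tmp becomes -25; next acc becomes 16; next (((-c) + max(tmp, a)) > min(2, b)) evaluates to false; next b becomes 3; next final value -64
20 != -64, so the rewrite changes behavior.
verdict: not equivalent; witness: a=-5, b=-5, c=0


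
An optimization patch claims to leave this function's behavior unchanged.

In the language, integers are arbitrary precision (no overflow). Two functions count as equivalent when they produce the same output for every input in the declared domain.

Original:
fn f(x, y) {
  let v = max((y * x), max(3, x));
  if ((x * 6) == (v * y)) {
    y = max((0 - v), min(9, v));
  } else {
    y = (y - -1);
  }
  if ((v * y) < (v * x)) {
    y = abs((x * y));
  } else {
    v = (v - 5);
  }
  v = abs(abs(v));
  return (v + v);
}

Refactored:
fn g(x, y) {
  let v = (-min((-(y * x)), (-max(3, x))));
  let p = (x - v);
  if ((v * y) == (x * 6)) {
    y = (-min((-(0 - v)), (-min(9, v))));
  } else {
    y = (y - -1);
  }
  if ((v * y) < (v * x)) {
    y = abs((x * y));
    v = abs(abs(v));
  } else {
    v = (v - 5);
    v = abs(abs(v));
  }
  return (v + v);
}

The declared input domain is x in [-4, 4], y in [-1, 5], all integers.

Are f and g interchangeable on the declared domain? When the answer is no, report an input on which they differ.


Changes here: arithmetic usage differs; min/max/abs usage differs; statement counts differ; local variable names differ; the full 63-point sweep finds no disagreement.
verdict: equivalent


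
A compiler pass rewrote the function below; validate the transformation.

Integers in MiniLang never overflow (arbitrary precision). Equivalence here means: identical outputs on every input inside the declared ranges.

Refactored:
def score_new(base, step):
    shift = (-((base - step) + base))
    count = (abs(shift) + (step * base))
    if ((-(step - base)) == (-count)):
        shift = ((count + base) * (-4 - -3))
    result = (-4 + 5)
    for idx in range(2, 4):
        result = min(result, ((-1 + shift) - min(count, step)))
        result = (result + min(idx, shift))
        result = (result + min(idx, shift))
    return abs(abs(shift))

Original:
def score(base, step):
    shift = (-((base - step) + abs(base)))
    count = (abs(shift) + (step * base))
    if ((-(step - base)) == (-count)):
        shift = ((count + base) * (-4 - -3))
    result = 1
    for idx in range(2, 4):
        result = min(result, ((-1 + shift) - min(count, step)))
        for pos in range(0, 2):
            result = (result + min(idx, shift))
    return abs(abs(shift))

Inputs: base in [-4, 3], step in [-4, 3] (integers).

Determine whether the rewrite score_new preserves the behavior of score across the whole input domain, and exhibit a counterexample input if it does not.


Input base=-4, step=-3: 3 from score versus 5 from score_new.
verdict: not equivalent; witness: base=-4, step=-3
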